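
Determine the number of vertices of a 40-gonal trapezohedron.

82

The n-trapezohedron (dual of the n-antiprism) has V = 2·40 + 2 = 82, E = 4·40 = 160, F = 2·40 = 80.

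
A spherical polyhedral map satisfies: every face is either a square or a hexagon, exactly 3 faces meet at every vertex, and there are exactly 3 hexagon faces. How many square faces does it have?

6

Let x be the number of squares; then F = 3 + x.
Edge–face incidences: 2E = 6·3 + 4·x = 18 + 4x.
Every vertex has degree 3, so 3V = 2E.
Euler: V − E + F = 2 ⇒ (2E)/3 − E + (3 + x) = 2.
Multiply by 6: 2·(2E) − 3·(2E) + 6·(3 + x) = 12, i.e. 18 + 6x − (18 + 4x) = 12.
Collecting terms: 2x = 12, so x = 6.
Then 2E = 18 + 4·6 = 42, so E = 21, V = 2E/3 = 14, F = 3 + 6 = 9.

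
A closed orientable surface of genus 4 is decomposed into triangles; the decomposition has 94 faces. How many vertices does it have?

χ = 2 − 2·4 = -6, and every face is a triangle so 3F = 2E.
E = 3·94/2 = 141. Then V = -6 + E − F = -6 + 141 − 94 = 41.

41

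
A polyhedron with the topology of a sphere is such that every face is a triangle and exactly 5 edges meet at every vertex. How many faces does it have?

20

Each face has 3 edges and each edge borders two faces, so 2E = 3F.
Each vertex has degree 5, so 5V = 2E and hence V = 3F/5.
Euler: V − E + F = 2 ⇒ (3F/5) − (3F/2) + F = 2.
Multiply by 10: (6 − 15 + 10)F = 20, i.e. 1F = 20.
So F = 20, E = 3·20/2 = 30, V = 3·20/5 = 12.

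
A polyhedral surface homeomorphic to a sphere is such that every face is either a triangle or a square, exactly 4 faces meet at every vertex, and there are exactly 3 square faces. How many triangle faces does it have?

8

Let x be the number of triangles; then F = 3 + x.
Edge–face incidences: 2E = 4·3 + 3·x = 12 + 3x.
Every vertex has degree 4, so 4V = 2E.
Euler: V − E + F = 2 ⇒ (2E)/4 − E + (3 + x) = 2.
Multiply by 8: 2·(2E) − 4·(2E) + 8·(3 + x) = 16, i.e. 24 + 8x − 2·(12 + 3x) = 16.
Collecting terms: 2x = 16, so x = 8.
Then 2E = 12 + 3·8 = 36, so E = 18, V = 2E/4 = 9, F = 3 + 8 = 11.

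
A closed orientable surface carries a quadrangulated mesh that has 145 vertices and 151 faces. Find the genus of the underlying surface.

4

Every face is a square, so 2E = 4·151 = 604, giving E = 302.
χ = V − E + F = 145 − 302 + 151 = -6.
For a closed orientable surface χ = 2 − 2g, so g = (2 − (-6))/2 = 4.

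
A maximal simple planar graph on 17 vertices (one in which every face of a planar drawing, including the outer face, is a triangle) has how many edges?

45

In a plane triangulation 3F = 2E and V − E + F = 2, so E = 3V − 6 = 3·17 − 6 = 45.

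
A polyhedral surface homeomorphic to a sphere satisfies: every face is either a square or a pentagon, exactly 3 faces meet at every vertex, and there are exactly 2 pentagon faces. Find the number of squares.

Let x be the number of squares; then F = 2 + x.
Edge–face incidences: 2E = 5·2 + 4·x = 10 + 4x.
Every vertex has degree 3, so 3V = 2E.
Euler: V − E + F = 2 ⇒ (2E)/3 − E + (2 + x) = 2.
Multiply by 6: 2·(2E) − 3·(2E) + 6·(2 + x) = 12, i.e. 12 + 6x − (10 + 4x) = 12.
Collecting terms: 2x + 2 = 12, so 2x = 10, so x = 5.
Then 2E = 10 + 4·5 = 30, so E = 15, V = 2E/3 = 10, F = 2 + 5 = 7.

5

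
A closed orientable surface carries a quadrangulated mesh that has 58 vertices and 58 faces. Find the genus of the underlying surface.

Every face is a square, so 2E = 4·58 = 232, giving E = 116.
χ = V − E + F = 58 − 116 + 58 = 0.
For a closed orientable surface χ = 2 − 2g, so g = (2 − (0))/2 = 1.

1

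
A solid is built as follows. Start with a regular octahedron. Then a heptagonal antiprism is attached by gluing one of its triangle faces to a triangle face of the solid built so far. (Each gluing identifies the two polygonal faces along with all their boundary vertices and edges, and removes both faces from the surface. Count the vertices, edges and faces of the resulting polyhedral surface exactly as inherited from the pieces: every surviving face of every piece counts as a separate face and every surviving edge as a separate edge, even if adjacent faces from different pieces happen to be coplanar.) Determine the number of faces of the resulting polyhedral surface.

22

A regular octahedron: V=6, E=12, F=8.
Attach a heptagonal antiprism (V=14, E=28, F=16) along a 3-gon: merge 3 vertices and 3 edges, delete both glued faces → V=17, E=37, F=22.
Check: V − E + F = 17 − 37 + 22 = 2.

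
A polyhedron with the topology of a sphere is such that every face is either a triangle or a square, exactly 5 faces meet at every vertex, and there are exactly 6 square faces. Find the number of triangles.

32

Let x be the number of triangles; then F = 6 + x.
Edge–face incidences: 2E = 4·6 + 3·x = 24 + 3x.
Every vertex has degree 5, so 5V = 2E.
Euler: V − E + F = 2 ⇒ (2E)/5 − E + (6 + x) = 2.
Multiply by 10: 2·(2E) − 5·(2E) + 10·(6 + x) = 20, i.e. 60 + 10x − 3·(24 + 3x) = 20.
Collecting terms: x − 12 = 20, so x = 32.
Then 2E = 24 + 3·32 = 120, so E = 60, V = 2E/5 = 24, F = 6 + 32 = 38.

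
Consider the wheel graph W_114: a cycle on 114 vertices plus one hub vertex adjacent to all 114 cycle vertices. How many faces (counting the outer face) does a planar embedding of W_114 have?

115

W_114 has V = 114 + 1 = 115 vertices and E = 2·114 = 228 edges.
By Euler's formula F = 2 − V + E = 2 − 115 + 228 = 115.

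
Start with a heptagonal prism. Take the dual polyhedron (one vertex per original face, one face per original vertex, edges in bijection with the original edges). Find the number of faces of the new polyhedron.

The base solid has V = 14, E = 21, F = 9.
The dual swaps V and F and preserves E: V′ = F = 9, E′ = E = 21, F′ = V = 14.

14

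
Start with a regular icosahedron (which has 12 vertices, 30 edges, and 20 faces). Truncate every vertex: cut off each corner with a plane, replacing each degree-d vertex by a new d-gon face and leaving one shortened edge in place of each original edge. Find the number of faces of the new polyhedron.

Truncation replaces each original edge-end by a new vertex, so V′ = 2E = 60.
Each original edge survives, and each old vertex of degree d contributes d new edges; summing degrees gives Σd = 2E, so E′ = E + 2E = 3E = 90.
Each original face survives and each original vertex becomes one new face: F′ = F + V = 32.

32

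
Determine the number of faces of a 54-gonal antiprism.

110

An antiprism on an n-gon has two n-gon caps and 2n triangles: V = 2·54 = 108, E = 4·54 = 216, F = 2·54 + 2 = 110.
Check: V − E + F = 108 − 216 + 110 = 2.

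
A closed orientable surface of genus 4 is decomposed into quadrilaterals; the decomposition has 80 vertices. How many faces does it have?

χ = 2 − 2·4 = -6, and every face is a square so 4F = 2E.
V − E + F = -6 with E = 4F/2 gives 80 − (4/2 − 1)·F = -6, so F = 86 and E = 172.

86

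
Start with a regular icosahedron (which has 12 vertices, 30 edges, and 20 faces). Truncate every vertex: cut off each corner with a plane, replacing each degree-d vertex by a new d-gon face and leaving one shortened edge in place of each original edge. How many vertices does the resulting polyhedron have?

Truncation replaces each original edge-end by a new vertex, so V′ = 2E = 60.
Each original edge survives, and each old vertex of degree d contributes d new edges; summing degrees gives Σd = 2E, so E′ = E + 2E = 3E = 90.
Each original face survives and each original vertex becomes one new face: F′ = F + V = 32.

60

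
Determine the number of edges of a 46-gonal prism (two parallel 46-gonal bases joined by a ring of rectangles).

138

A prism on an n-gon has two n-gon bases and n rectangular sides: V = 2·46 = 92, E = 3·46 = 138, F = 46 + 2 = 48.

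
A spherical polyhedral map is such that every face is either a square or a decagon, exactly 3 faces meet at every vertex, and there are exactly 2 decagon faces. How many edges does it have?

30

Let x be the number of squares; then F = 2 + x.
Edge–face incidences: 2E = 10·2 + 4·x = 20 + 4x.
Every vertex has degree 3, so 3V = 2E.
Euler: V − E + F = 2 ⇒ (2E)/3 − E + (2 + x) = 2.
Multiply by 6: 2·(2E) − 3·(2E) + 6·(2 + x) = 12, i.e. 12 + 6x − (20 + 4x) = 12.
Collecting terms: 2x − 8 = 12, so 2x = 20, so x = 10.
Then 2E = 20 + 4·10 = 60, so E = 30, V = 2E/3 = 20, F = 2 + 10 = 12.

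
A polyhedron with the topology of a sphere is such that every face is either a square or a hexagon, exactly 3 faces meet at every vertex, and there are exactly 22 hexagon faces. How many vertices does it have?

52

Let x be the number of squares; then F = 22 + x.
Edge–face incidences: 2E = 6·22 + 4·x = 132 + 4x.
Every vertex has degree 3, so 3V = 2E.
Euler: V − E + F = 2 ⇒ (2E)/3 − E + (22 + x) = 2.
Multiply by 6: 2·(2E) − 3·(2E) + 6·(22 + x) = 12, i.e. 132 + 6x − (132 + 4x) = 12.
Collecting terms: 2x = 12, so x = 6.
Then 2E = 132 + 4·6 = 156, so E = 78, V = 2E/3 = 52, F = 22 + 6 = 28.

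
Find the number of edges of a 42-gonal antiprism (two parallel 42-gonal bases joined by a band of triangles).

168

An antiprism on an n-gon has two n-gon caps and 2n triangles: V = 2·42 = 84, E = 4·42 = 168, F = 2·42 + 2 = 86.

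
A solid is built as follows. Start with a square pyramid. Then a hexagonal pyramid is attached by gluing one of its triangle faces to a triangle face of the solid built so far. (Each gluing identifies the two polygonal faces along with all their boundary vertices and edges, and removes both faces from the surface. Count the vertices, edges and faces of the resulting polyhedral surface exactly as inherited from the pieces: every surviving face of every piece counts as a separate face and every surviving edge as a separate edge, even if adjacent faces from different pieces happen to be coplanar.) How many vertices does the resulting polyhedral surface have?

A square pyramid: V=5, E=8, F=5.
Attach a hexagonal pyramid (V=7, E=12, F=7) along a 3-gon: merge 3 vertices and 3 edges, delete both glued faces → V=9, E=17, F=10.
Check: V − E + F = 9 − 17 + 10 = 2.

9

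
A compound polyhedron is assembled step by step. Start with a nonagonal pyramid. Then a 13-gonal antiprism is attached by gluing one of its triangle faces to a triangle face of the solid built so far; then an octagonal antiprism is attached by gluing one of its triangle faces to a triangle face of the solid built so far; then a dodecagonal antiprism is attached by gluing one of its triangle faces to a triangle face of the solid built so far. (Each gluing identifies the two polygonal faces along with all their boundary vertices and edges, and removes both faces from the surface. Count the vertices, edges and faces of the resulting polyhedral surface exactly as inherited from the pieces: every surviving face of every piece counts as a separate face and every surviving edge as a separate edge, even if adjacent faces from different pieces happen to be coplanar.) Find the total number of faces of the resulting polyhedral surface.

A nonagonal pyramid: V=10, E=18, F=10.
Attach a 13-gonal antiprism (V=26, E=52, F=28) along a 3-gon: merge 3 vertices and 3 edges, delete both glued faces → V=33, E=67, F=36.
Attach an octagonal antiprism (V=16, E=32, F=18) along a 3-gon: merge 3 vertices and 3 edges, delete both glued faces → V=46, E=96, F=52.
Attach a dodecagonal antiprism (V=24, E=48, F=26) along a 3-gon: merge 3 vertices and 3 edges, delete both glued faces → V=67, E=141, F=76.
Check: V − E + F = 67 − 141 + 76 = 2.

76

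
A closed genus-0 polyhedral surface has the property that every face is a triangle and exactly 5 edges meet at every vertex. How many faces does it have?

Each face has 3 edges and each edge borders two faces, so 2E = 3F.
Each vertex has degree 5, so 5V = 2E and hence V = 3F/5.
Euler: V − E + F = 2 ⇒ (3F/5) − (3F/2) + F = 2.
Multiply by 10: (6 − 15 + 10)F = 20, i.e. 1F = 20.
So F = 20, E = 3·20/2 = 30, V = 3·20/5 = 12.

20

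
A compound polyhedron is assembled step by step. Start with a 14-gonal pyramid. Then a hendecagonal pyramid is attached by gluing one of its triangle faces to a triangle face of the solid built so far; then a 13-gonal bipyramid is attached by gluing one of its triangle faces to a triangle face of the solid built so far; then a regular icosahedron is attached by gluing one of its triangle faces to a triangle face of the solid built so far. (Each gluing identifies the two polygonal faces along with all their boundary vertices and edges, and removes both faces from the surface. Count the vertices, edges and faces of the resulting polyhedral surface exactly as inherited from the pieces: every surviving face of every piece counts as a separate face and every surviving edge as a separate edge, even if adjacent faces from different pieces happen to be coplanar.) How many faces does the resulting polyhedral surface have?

A 14-gonal pyramid: V=15, E=28, F=15.
Attach a hendecagonal pyramid (V=12, E=22, F=12) along a 3-gon: merge 3 vertices and 3 edges, delete both glued faces → V=24, E=47, F=25.
Attach a 13-gonal bipyramid (V=15, E=39, F=26) along a 3-gon: merge 3 vertices and 3 edges, delete both glued faces → V=36, E=83, F=49.
Attach a regular icosahedron (V=12, E=30, F=20) along a 3-gon: merge 3 vertices and 3 edges, delete both glued faces → V=45, E=110, F=67.
Check: V − E + F = 45 − 110 + 67 = 2.

67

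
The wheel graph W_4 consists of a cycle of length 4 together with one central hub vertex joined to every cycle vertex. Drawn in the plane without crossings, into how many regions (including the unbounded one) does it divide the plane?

5

W_4 has V = 4 + 1 = 5 vertices and E = 2·4 = 8 edges.
By Euler's formula F = 2 − V + E = 2 − 5 + 8 = 5.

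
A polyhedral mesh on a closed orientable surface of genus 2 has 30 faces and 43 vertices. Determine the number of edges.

For a closed orientable surface of genus 2, χ = 2 − 2·2 = -2.
E = V + F − (-2) = 43 + 30 − (-2) = 75.

75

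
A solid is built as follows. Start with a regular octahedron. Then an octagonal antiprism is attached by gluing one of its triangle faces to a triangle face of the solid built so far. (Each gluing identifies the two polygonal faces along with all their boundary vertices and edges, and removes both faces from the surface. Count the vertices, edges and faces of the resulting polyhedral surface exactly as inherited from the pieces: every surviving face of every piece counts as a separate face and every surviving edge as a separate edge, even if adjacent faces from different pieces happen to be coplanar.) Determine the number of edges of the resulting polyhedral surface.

A regular octahedron: V=6, E=12, F=8.
Attach an octagonal antiprism (V=16, E=32, F=18) along a 3-gon: merge 3 vertices and 3 edges, delete both glued faces → V=19, E=41, F=24.
Check: V − E + F = 19 − 41 + 24 = 2.

41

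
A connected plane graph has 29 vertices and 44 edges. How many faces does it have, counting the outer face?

17

Euler's formula for a connected plane graph: V − E + F = 2, so F = 2 − 29 + 44 = 17.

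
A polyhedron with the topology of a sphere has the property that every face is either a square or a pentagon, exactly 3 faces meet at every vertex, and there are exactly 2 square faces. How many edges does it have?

Let x be the number of pentagons; then F = 2 + x.
Edge–face incidences: 2E = 4·2 + 5·x = 8 + 5x.
Every vertex has degree 3, so 3V = 2E.
Euler: V − E + F = 2 ⇒ (2E)/3 − E + (2 + x) = 2.
Multiply by 6: 2·(2E) − 3·(2E) + 6·(2 + x) = 12, i.e. 12 + 6x − (8 + 5x) = 12.
Collecting terms: x + 4 = 12, so x = 8.
Then 2E = 8 + 5·8 = 48, so E = 24, V = 2E/3 = 16, F = 2 + 8 = 10.

24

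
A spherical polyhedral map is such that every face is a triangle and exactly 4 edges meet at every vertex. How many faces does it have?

8

Each face has 3 edges and each edge borders two faces, so 2E = 3F.
Each vertex has degree 4, so 4V = 2E and hence V = 3F/4.
Euler: V − E + F = 2 ⇒ (3F/4) − (3F/2) + F = 2.
Multiply by 8: (6 − 12 + 8)F = 16, i.e. 2F = 16.
So F = 8, E = 3·8/2 = 12, V = 3·8/4 = 6.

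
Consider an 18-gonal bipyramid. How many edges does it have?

54

A bipyramid over an n-gon has 2n triangular faces and n + 2 vertices: V = 18 + 2 = 20, E = 3·18 = 54, F = 2·18 = 36.
Check: V − E + F = 20 − 54 + 36 = 2.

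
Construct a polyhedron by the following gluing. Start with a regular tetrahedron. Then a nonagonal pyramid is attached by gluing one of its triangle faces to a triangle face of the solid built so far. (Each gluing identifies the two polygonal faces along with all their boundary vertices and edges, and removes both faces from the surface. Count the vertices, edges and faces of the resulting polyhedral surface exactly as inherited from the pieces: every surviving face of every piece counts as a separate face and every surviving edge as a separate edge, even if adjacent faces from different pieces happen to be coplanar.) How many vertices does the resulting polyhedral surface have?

11

A regular tetrahedron: V=4, E=6, F=4.
Attach a nonagonal pyramid (V=10, E=18, F=10) along a 3-gon: merge 3 vertices and 3 edges, delete both glued faces → V=11, E=21, F=12.
Check: V − E + F = 11 − 21 + 12 = 2.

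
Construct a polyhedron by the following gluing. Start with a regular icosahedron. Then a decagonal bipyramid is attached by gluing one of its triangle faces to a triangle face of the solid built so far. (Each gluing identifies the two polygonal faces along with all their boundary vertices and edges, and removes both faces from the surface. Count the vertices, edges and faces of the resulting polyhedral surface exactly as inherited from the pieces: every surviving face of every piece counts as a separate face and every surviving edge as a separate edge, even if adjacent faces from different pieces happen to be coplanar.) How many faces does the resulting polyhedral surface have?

A regular icosahedron: V=12, E=30, F=20.
Attach a decagonal bipyramid (V=12, E=30, F=20) along a 3-gon: merge 3 vertices and 3 edges, delete both glued faces → V=21, E=57, F=38.
Check: V − E + F = 21 − 57 + 38 = 2.

38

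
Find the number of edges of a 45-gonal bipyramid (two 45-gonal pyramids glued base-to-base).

A bipyramid over an n-gon has 2n triangular faces and n + 2 vertices: V = 45 + 2 = 47, E = 3·45 = 135, F = 2·45 = 90.

135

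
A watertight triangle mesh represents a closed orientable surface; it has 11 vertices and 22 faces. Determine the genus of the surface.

Every face is a triangle, so 2E = 3·22 = 66, giving E = 33.
χ = V − E + F = 11 − 33 + 22 = 0.
For a closed orientable surface χ = 2 − 2g, so g = (2 − (0))/2 = 1.

1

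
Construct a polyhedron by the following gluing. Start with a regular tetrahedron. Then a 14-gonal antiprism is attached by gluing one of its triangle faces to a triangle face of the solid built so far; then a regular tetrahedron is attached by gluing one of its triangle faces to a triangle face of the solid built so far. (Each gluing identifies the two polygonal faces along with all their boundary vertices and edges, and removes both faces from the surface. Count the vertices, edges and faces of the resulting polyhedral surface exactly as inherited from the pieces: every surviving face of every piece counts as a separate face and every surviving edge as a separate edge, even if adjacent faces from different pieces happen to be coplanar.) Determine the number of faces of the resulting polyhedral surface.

34

A regular tetrahedron: V=4, E=6, F=4.
Attach a 14-gonal antiprism (V=28, E=56, F=30) along a 3-gon: merge 3 vertices and 3 edges, delete both glued faces → V=29, E=59, F=32.
Attach a regular tetrahedron (V=4, E=6, F=4) along a 3-gon: merge 3 vertices and 3 edges, delete both glued faces → V=30, E=62, F=34.
Check: V − E + F = 30 − 62 + 34 = 2.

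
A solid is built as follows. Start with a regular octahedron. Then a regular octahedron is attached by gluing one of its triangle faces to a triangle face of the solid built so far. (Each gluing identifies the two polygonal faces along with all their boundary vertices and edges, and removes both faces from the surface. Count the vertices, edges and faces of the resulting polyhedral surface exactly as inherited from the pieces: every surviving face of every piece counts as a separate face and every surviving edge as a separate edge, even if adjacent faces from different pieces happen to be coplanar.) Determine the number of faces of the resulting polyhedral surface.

14

A regular octahedron: V=6, E=12, F=8.
Attach a regular octahedron (V=6, E=12, F=8) along a 3-gon: merge 3 vertices and 3 edges, delete both glued faces → V=9, E=21, F=14.
Check: V − E + F = 9 − 21 + 14 = 2.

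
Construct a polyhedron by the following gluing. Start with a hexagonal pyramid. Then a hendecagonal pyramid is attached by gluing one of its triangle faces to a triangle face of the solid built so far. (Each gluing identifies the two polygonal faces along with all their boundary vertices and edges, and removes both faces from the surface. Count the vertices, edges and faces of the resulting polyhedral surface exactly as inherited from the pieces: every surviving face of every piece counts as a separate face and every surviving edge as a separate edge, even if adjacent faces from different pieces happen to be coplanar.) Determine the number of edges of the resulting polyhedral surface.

31

A hexagonal pyramid: V=7, E=12, F=7.
Attach a hendecagonal pyramid (V=12, E=22, F=12) along a 3-gon: merge 3 vertices and 3 edges, delete both glued faces → V=16, E=31, F=17.
Check: V − E + F = 16 − 31 + 17 = 2.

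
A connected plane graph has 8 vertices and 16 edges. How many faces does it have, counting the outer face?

Euler's formula for a connected plane graph: V − E + F = 2, so F = 2 − 8 + 16 = 10.

10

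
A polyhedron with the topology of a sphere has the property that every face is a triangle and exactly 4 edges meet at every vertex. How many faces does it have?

Each face has 3 edges and each edge borders two faces, so 2E = 3F.
Each vertex has degree 4, so 4V = 2E and hence V = 3F/4.
Euler: V − E + F = 2 ⇒ (3F/4) − (3F/2) + F = 2.
Multiply by 8: (6 − 12 + 8)F = 16, i.e. 2F = 16.
So F = 8, E = 3·8/2 = 12, V = 3·8/4 = 6.

8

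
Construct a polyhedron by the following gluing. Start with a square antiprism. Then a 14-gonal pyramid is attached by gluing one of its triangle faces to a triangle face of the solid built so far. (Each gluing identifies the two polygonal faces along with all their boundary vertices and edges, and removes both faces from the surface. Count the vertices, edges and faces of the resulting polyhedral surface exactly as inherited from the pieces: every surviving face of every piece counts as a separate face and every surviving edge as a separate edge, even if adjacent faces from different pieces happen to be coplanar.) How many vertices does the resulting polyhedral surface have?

A square antiprism: V=8, E=16, F=10.
Attach a 14-gonal pyramid (V=15, E=28, F=15) along a 3-gon: merge 3 vertices and 3 edges, delete both glued faces → V=20, E=41, F=23.
Check: V − E + F = 20 − 41 + 23 = 2.

20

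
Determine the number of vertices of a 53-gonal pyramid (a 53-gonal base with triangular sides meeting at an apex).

A pyramid on an n-gon base has one n-gon and n triangles: V = 53 + 1 = 54, E = 2·53 = 106, F = 53 + 1 = 54.

54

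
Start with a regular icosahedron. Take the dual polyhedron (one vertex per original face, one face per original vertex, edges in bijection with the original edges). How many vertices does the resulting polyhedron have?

The base solid has V = 12, E = 30, F = 20.
The dual swaps V and F and preserves E: V′ = F = 20, E′ = E = 30, F′ = V = 12.

20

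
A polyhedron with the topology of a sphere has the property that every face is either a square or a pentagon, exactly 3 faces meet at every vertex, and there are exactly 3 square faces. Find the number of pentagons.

6

Let x be the number of pentagons; then F = 3 + x.
Edge–face incidences: 2E = 4·3 + 5·x = 12 + 5x.
Every vertex has degree 3, so 3V = 2E.
Euler: V − E + F = 2 ⇒ (2E)/3 − E + (3 + x) = 2.
Multiply by 6: 2·(2E) − 3·(2E) + 6·(3 + x) = 12, i.e. 18 + 6x − (12 + 5x) = 12.
Collecting terms: x + 6 = 12, so x = 6.
Then 2E = 12 + 5·6 = 42, so E = 21, V = 2E/3 = 14, F = 3 + 6 = 9.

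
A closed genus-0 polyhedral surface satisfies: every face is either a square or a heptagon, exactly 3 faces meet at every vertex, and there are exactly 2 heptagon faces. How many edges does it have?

21

Let x be the number of squares; then F = 2 + x.
Edge–face incidences: 2E = 7·2 + 4·x = 14 + 4x.
Every vertex has degree 3, so 3V = 2E.
Euler: V − E + F = 2 ⇒ (2E)/3 − E + (2 + x) = 2.
Multiply by 6: 2·(2E) − 3·(2E) + 6·(2 + x) = 12, i.e. 12 + 6x − (14 + 4x) = 12.
Collecting terms: 2x − 2 = 12, so 2x = 14, so x = 7.
Then 2E = 14 + 4·7 = 42, so E = 21, V = 2E/3 = 14, F = 2 + 7 = 9.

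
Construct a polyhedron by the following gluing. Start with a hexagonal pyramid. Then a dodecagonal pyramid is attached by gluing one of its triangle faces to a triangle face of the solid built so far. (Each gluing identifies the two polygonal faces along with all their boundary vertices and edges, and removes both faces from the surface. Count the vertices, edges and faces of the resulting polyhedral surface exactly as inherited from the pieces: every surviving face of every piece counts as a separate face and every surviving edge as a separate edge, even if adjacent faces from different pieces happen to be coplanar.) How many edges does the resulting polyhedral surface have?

33

A hexagonal pyramid: V=7, E=12, F=7.
Attach a dodecagonal pyramid (V=13, E=24, F=13) along a 3-gon: merge 3 vertices and 3 edges, delete both glued faces → V=17, E=33, F=18.
Check: V − E + F = 17 − 33 + 18 = 2.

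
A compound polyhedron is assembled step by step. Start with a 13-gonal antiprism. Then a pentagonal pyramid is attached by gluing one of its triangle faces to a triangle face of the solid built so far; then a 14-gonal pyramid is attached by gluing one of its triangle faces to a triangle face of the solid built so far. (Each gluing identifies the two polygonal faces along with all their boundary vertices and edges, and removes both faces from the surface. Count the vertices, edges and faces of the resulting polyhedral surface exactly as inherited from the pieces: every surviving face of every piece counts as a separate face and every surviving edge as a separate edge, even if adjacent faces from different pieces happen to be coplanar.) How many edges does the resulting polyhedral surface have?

84

A 13-gonal antiprism: V=26, E=52, F=28.
Attach a pentagonal pyramid (V=6, E=10, F=6) along a 3-gon: merge 3 vertices and 3 edges, delete both glued faces → V=29, E=59, F=32.
Attach a 14-gonal pyramid (V=15, E=28, F=15) along a 3-gon: merge 3 vertices and 3 edges, delete both glued faces → V=41, E=84, F=45.
Check: V − E + F = 41 − 84 + 45 = 2.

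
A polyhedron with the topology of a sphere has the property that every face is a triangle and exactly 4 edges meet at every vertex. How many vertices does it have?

Each face has 3 edges and each edge borders two faces, so 2E = 3F.
Each vertex has degree 4, so 4V = 2E and hence V = 3F/4.
Euler: V − E + F = 2 ⇒ (3F/4) − (3F/2) + F = 2.
Multiply by 8: (6 − 12 + 8)F = 16, i.e. 2F = 16.
So F = 8, E = 3·8/2 = 12, V = 3·8/4 = 6.

6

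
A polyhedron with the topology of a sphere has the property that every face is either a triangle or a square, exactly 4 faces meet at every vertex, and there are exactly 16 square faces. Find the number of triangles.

8

Let x be the number of triangles; then F = 16 + x.
Edge–face incidences: 2E = 4·16 + 3·x = 64 + 3x.
Every vertex has degree 4, so 4V = 2E.
Euler: V − E + F = 2 ⇒ (2E)/4 − E + (16 + x) = 2.
Multiply by 8: 2·(2E) − 4·(2E) + 8·(16 + x) = 16, i.e. 128 + 8x − 2·(64 + 3x) = 16.
Collecting terms: 2x = 16, so x = 8.
Then 2E = 64 + 3·8 = 88, so E = 44, V = 2E/4 = 22, F = 16 + 8 = 24.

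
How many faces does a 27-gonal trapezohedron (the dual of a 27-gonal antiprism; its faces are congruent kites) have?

54

The n-trapezohedron (dual of the n-antiprism) has V = 2·27 + 2 = 56, E = 4·27 = 108, F = 2·27 = 54.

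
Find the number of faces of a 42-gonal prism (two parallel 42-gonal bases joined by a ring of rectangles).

A prism on an n-gon has two n-gon bases and n rectangular sides: V = 2·42 = 84, E = 3·42 = 126, F = 42 + 2 = 44.

44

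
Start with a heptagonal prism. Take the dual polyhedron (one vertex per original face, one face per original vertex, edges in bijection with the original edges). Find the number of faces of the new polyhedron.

The base solid has V = 14, E = 21, F = 9.
The dual swaps V and F and preserves E: V′ = F = 9, E′ = E = 21, F′ = V = 14.

14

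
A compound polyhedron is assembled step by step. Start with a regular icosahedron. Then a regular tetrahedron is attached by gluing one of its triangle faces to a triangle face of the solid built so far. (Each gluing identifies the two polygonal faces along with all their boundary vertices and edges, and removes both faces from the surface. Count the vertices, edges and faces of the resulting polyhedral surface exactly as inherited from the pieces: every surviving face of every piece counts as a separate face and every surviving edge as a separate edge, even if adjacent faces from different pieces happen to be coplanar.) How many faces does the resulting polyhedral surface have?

A regular icosahedron: V=12, E=30, F=20.
Attach a regular tetrahedron (V=4, E=6, F=4) along a 3-gon: merge 3 vertices and 3 edges, delete both glued faces → V=13, E=33, F=22.
Check: V − E + F = 13 − 33 + 22 = 2.

22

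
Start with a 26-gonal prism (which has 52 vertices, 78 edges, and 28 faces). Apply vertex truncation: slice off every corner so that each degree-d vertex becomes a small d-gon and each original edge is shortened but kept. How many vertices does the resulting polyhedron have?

Truncation replaces each original edge-end by a new vertex, so V′ = 2E = 156.
Each original edge survives, and each old vertex of degree d contributes d new edges; summing degrees gives Σd = 2E, so E′ = E + 2E = 3E = 234.
Each original face survives and each original vertex becomes one new face: F′ = F + V = 80.

156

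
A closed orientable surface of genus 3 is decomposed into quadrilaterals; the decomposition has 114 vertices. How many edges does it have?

χ = 2 − 2·3 = -4, and every face is a square so 4F = 2E.
V − E + F = -4 with E = 4F/2 gives 114 − (4/2 − 1)·F = -4, so F = 118 and E = 236.

236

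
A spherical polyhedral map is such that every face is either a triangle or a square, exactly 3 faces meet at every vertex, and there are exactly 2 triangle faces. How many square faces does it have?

3

Let x be the number of squares; then F = 2 + x.
Edge–face incidences: 2E = 3·2 + 4·x = 6 + 4x.
Every vertex has degree 3, so 3V = 2E.
Euler: V − E + F = 2 ⇒ (2E)/3 − E + (2 + x) = 2.
Multiply by 6: 2·(2E) − 3·(2E) + 6·(2 + x) = 12, i.e. 12 + 6x − (6 + 4x) = 12.
Collecting terms: 2x + 6 = 12, so 2x = 6, so x = 3.
Then 2E = 6 + 4·3 = 18, so E = 9, V = 2E/3 = 6, F = 2 + 3 = 5.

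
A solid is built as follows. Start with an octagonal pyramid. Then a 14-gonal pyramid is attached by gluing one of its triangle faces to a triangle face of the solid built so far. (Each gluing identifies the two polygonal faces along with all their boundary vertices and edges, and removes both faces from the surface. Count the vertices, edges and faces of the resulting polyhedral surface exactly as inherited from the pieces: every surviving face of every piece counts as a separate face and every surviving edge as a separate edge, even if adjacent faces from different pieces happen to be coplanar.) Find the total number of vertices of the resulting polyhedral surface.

An octagonal pyramid: V=9, E=16, F=9.
Attach a 14-gonal pyramid (V=15, E=28, F=15) along a 3-gon: merge 3 vertices and 3 edges, delete both glued faces → V=21, E=41, F=22.
Check: V − E + F = 21 − 41 + 22 = 2.

21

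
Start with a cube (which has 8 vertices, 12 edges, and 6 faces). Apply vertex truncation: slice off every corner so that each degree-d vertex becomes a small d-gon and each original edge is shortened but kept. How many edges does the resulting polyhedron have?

36

Truncation replaces each original edge-end by a new vertex, so V′ = 2E = 24.
Each original edge survives, and each old vertex of degree d contributes d new edges; summing degrees gives Σd = 2E, so E′ = E + 2E = 3E = 36.
Each original face survives and each original vertex becomes one new face: F′ = F + V = 14.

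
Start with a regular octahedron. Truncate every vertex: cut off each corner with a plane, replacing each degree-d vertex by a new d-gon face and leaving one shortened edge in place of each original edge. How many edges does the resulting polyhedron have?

36

The base solid has V = 6, E = 12, F = 8.
Truncation replaces each original edge-end by a new vertex, so V′ = 2E = 24.
Each original edge survives, and each old vertex of degree d contributes d new edges; summing degrees gives Σd = 2E, so E′ = E + 2E = 3E = 36.
Each original face survives and each original vertex becomes one new face: F′ = F + V = 14.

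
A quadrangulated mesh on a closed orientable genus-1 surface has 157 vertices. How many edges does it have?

χ = 2 − 2·1 = 0, and every face is a square so 4F = 2E.
V − E + F = 0 with E = 4F/2 gives 157 − (4/2 − 1)·F = 0, so F = 157 and E = 314.

314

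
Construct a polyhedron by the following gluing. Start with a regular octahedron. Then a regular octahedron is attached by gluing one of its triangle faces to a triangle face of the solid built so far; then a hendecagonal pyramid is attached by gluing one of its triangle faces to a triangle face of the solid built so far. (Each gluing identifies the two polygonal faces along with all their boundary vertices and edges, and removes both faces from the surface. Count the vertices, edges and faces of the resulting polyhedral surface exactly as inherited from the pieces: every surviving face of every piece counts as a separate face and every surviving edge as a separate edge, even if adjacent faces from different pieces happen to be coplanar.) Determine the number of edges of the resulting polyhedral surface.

40

A regular octahedron: V=6, E=12, F=8.
Attach a regular octahedron (V=6, E=12, F=8) along a 3-gon: merge 3 vertices and 3 edges, delete both glued faces → V=9, E=21, F=14.
Attach a hendecagonal pyramid (V=12, E=22, F=12) along a 3-gon: merge 3 vertices and 3 edges, delete both glued faces → V=18, E=40, F=24.
Check: V − E + F = 18 − 40 + 24 = 2.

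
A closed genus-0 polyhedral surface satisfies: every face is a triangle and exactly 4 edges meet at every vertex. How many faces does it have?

8

Each face has 3 edges and each edge borders two faces, so 2E = 3F.
Each vertex has degree 4, so 4V = 2E and hence V = 3F/4.
Euler: V − E + F = 2 ⇒ (3F/4) − (3F/2) + F = 2.
Multiply by 8: (6 − 12 + 8)F = 16, i.e. 2F = 16.
So F = 8, E = 3·8/2 = 12, V = 3·8/4 = 6.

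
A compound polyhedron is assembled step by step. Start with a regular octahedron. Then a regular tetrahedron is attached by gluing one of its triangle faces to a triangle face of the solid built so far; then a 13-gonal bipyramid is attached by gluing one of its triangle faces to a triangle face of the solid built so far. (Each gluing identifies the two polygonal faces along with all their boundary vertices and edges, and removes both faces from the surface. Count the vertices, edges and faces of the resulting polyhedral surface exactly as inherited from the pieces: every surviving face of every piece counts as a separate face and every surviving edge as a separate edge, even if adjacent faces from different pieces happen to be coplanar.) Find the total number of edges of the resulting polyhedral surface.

51

A regular octahedron: V=6, E=12, F=8.
Attach a regular tetrahedron (V=4, E=6, F=4) along a 3-gon: merge 3 vertices and 3 edges, delete both glued faces → V=7, E=15, F=10.
Attach a 13-gonal bipyramid (V=15, E=39, F=26) along a 3-gon: merge 3 vertices and 3 edges, delete both glued faces → V=19, E=51, F=34.
Check: V − E + F = 19 − 51 + 34 = 2.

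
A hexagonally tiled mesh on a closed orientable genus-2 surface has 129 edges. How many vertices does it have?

84

χ = 2 − 2·2 = -2, and every face is a hexagon so 6F = 2E.
F = 2E/6 = 43. Then V = -2 + E − F = -2 + 129 − 43 = 84.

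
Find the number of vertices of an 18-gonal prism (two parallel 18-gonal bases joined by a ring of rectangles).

A prism on an n-gon has two n-gon bases and n rectangular sides: V = 2·18 = 36, E = 3·18 = 54, F = 18 + 2 = 20.

36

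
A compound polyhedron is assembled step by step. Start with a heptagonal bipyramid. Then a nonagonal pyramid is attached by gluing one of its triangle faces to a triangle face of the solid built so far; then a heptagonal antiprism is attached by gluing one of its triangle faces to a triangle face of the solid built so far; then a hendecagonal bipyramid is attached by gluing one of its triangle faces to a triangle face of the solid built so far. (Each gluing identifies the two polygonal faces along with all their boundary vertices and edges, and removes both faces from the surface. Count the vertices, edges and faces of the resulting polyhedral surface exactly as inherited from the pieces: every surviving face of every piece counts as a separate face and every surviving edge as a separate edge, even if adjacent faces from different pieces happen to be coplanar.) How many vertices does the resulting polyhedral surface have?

37

A heptagonal bipyramid: V=9, E=21, F=14.
Attach a nonagonal pyramid (V=10, E=18, F=10) along a 3-gon: merge 3 vertices and 3 edges, delete both glued faces → V=16, E=36, F=22.
Attach a heptagonal antiprism (V=14, E=28, F=16) along a 3-gon: merge 3 vertices and 3 edges, delete both glued faces → V=27, E=61, F=36.
Attach a hendecagonal bipyramid (V=13, E=33, F=22) along a 3-gon: merge 3 vertices and 3 edges, delete both glued faces → V=37, E=91, F=56.
Check: V − E + F = 37 − 91 + 56 = 2.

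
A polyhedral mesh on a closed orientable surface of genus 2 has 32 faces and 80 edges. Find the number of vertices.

46

For a closed orientable surface of genus 2, χ = 2 − 2·2 = -2.
V = -2 + E − F = -2 + 80 − 32 = 46.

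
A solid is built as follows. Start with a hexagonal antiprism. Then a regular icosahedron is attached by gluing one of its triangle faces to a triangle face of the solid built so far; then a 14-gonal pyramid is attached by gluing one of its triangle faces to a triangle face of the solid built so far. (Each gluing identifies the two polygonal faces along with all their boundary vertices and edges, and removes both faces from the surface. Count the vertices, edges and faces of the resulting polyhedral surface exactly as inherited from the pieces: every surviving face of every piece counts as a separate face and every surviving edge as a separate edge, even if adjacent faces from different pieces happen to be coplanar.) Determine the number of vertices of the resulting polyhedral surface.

A hexagonal antiprism: V=12, E=24, F=14.
Attach a regular icosahedron (V=12, E=30, F=20) along a 3-gon: merge 3 vertices and 3 edges, delete both glued faces → V=21, E=51, F=32.
Attach a 14-gonal pyramid (V=15, E=28, F=15) along a 3-gon: merge 3 vertices and 3 edges, delete both glued faces → V=33, E=76, F=45.
Check: V − E + F = 33 − 76 + 45 = 2.

33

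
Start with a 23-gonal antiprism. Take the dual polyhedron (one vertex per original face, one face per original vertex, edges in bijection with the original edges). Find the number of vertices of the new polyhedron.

The base solid has V = 46, E = 92, F = 48.
The dual swaps V and F and preserves E: V′ = F = 48, E′ = E = 92, F′ = V = 46.

48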